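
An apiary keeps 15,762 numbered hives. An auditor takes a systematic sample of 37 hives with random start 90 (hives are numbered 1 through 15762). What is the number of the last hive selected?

15426

k = 15762/37 = 426
37th selection = r + (37−1)·k = 90 + 36×426 = 90 + 15336 = 15426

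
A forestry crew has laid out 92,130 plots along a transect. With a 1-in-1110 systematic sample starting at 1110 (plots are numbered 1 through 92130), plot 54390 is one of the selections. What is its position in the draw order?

49

k = 1110
position = (54390 − 1110)/1110 + 1 = 53280/1110 + 1 = 48 + 1 = 49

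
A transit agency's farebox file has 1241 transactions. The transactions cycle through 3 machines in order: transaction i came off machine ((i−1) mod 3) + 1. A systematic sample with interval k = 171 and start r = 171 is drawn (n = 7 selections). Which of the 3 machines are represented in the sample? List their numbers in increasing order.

3

Consecutive selections differ by k = 171, so their machine numbers differ by 171 mod 3 = 0.
gcd(171, 3) = 3, so the sample visits 3/3 = 1 distinct residues mod 3.
Start 171 is machine 3; the machines hit are 3.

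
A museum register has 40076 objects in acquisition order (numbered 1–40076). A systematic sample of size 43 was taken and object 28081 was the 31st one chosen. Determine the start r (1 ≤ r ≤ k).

121

k = 40076/43 = 932
r = 28081 − (31−1)×932 = 28081 − 27960 = 121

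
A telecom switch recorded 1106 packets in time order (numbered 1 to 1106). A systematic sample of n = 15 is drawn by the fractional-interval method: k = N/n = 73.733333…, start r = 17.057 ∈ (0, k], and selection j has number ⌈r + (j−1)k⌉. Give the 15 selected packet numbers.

j=1: r + 0k = 17.057 → ⌈·⌉ = 18
j=2: r + 1k = 90.790333… → ⌈·⌉ = 91
j=3: r + 2k = 164.523666… → ⌈·⌉ = 165
j=4: r + 3k = 238.257 → ⌈·⌉ = 239
j=5: r + 4k = 311.990333… → ⌈·⌉ = 312
j=6: r + 5k = 385.723666… → ⌈·⌉ = 386
j=7: r + 6k = 459.457 → ⌈·⌉ = 460
j=8: r + 7k = 533.190333… → ⌈·⌉ = 534
j=9: r + 8k = 606.923666… → ⌈·⌉ = 607
j=10: r + 9k = 680.657 → ⌈·⌉ = 681
j=11: r + 10k = 754.390333… → ⌈·⌉ = 755
j=12: r + 11k = 828.123666… → ⌈·⌉ = 829
j=13: r + 12k = 901.857 → ⌈·⌉ = 902
j=14: r + 13k = 975.590333… → ⌈·⌉ = 976
j=15: r + 14k = 1049.323666… → ⌈·⌉ = 1050

18, 91, 165, 239, 312, 386, 460, 534, 607, 681, 755, 829, 902, 976, 1050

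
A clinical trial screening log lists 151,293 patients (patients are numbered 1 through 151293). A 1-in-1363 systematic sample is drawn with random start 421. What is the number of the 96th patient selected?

129906

k = 1363
96th selection = r + (96−1)·k = 421 + 95×1363 = 421 + 129485 = 129906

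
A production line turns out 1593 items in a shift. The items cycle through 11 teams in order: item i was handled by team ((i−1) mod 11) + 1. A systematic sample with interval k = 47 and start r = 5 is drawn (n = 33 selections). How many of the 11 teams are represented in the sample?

11

Consecutive selections differ by k = 47, so their team numbers differ by 47 mod 11 = 3.
gcd(47, 11) = 1, so the sample visits 11/1 = 11 distinct residues mod 11.
Start 5 is team 5; the teams hit are 1, 2, 3, 4, 5, 6, 7, 8, 9, 10, 11.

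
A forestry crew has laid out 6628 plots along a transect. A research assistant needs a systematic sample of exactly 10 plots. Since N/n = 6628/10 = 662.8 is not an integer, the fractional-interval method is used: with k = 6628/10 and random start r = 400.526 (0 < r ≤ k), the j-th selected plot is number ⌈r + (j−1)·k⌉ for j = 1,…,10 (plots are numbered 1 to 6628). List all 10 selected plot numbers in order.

j=1: r + 0k = 400.526 → ⌈·⌉ = 401
j=2: r + 1k = 1063.326 → ⌈·⌉ = 1064
j=3: r + 2k = 1726.126 → ⌈·⌉ = 1727
j=4: r + 3k = 2388.926 → ⌈·⌉ = 2389
j=5: r + 4k = 3051.726 → ⌈·⌉ = 3052
j=6: r + 5k = 3714.526 → ⌈·⌉ = 3715
j=7: r + 6k = 4377.326 → ⌈·⌉ = 4378
j=8: r + 7k = 5040.126 → ⌈·⌉ = 5041
j=9: r + 8k = 5702.926 → ⌈·⌉ = 5703
j=10: r + 9k = 6365.726 → ⌈·⌉ = 6366

401, 1064, 1727, 2389, 3052, 3715, 4378, 5041, 5703, 6366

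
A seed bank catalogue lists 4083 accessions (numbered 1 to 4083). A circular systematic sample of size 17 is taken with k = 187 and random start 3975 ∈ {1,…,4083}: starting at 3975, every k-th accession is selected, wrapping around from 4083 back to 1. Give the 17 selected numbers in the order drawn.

3975, 79, 266, 453, 640, 827, 1014, 1201, 1388, 1575, 1762, 1949, 2136, 2323, 2510, 2697, 2884

Selection 1: 3975
Selection 2: 3975 + 187 = 4162 → 4162 − 4083 = 79
Selection 3: 79 + 187 = 266
Selection 4: 266 + 187 = 453
Selection 5: 453 + 187 = 640
Selection 6: 640 + 187 = 827
Selection 7: 827 + 187 = 1014
Selection 8: 1014 + 187 = 1201
Selection 9: 1201 + 187 = 1388
Selection 10: 1388 + 187 = 1575
Selection 11: 1575 + 187 = 1762
Selection 12: 1762 + 187 = 1949
Selection 13: 1949 + 187 = 2136
Selection 14: 2136 + 187 = 2323
Selection 15: 2323 + 187 = 2510
Selection 16: 2510 + 187 = 2697
Selection 17: 2697 + 187 = 2884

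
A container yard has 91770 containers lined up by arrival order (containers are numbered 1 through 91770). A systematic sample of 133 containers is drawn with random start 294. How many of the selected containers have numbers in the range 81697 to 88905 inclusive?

11

k = 91770/133 = 690
First selection ≥ 81697: 294 + ⌈(81697−294)/690⌉·690 = 294 + 118×690 = 81714
Last selection ≤ 88905: 294 + ⌊(88905−294)/690⌋·690 = 294 + 128×690 = 88614
Count = 128 − 118 + 1 = 11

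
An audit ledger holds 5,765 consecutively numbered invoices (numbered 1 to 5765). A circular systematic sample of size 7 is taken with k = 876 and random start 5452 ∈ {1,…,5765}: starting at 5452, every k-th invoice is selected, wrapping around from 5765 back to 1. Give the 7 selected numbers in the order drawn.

Selection 1: 5452
Selection 2: 5452 + 876 = 6328 → 6328 − 5765 = 563
Selection 3: 563 + 876 = 1439
Selection 4: 1439 + 876 = 2315
Selection 5: 2315 + 876 = 3191
Selection 6: 3191 + 876 = 4067
Selection 7: 4067 + 876 = 4943

5452, 563, 1439, 2315, 3191, 4067, 4943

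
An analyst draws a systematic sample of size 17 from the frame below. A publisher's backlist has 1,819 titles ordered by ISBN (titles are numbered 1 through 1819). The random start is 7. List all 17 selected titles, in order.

k = N/n = 1819/17 = 107
title 1: 7
title 2: 7 + 107 = 114
title 3: 114 + 107 = 221
title 4: 221 + 107 = 328
title 5: 328 + 107 = 435
title 6: 435 + 107 = 542
title 7: 542 + 107 = 649
title 8: 649 + 107 = 756
title 9: 756 + 107 = 863
title 10: 863 + 107 = 970
title 11: 970 + 107 = 1077
title 12: 1077 + 107 = 1184
title 13: 1184 + 107 = 1291
title 14: 1291 + 107 = 1398
title 15: 1398 + 107 = 1505
title 16: 1505 + 107 = 1612
title 17: 1612 + 107 = 1719

7, 114, 221, 328, 435, 542, 649, 756, 863, 970, 1077, 1184, 1291, 1398, 1505, 1612, 1719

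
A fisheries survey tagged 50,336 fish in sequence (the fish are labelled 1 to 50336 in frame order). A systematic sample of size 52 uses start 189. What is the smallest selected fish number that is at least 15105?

k = 50336/52 = 968
Steps past start: ⌈(15105 − 189)/968⌉ = ⌈14916/968⌉ = 16
Selected fish: 189 + 16×968 = 15677

15677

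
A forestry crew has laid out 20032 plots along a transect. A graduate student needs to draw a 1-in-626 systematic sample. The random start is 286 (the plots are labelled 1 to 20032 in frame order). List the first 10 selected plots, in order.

286, 912, 1538, 2164, 2790, 3416, 4042, 4668, 5294, 5920

plot 1: 286
plot 2: 286 + 626 = 912
plot 3: 912 + 626 = 1538
plot 4: 1538 + 626 = 2164
plot 5: 2164 + 626 = 2790
plot 6: 2790 + 626 = 3416
plot 7: 3416 + 626 = 4042
plot 8: 4042 + 626 = 4668
plot 9: 4668 + 626 = 5294
plot 10: 5294 + 626 = 5920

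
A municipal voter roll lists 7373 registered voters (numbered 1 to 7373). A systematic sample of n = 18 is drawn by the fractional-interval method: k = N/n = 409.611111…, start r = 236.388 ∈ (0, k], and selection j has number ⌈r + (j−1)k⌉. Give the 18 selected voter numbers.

j=1: r + 0k = 236.388 → ⌈·⌉ = 237
j=2: r + 1k = 645.999111… → ⌈·⌉ = 646
j=3: r + 2k = 1055.610222… → ⌈·⌉ = 1056
j=4: r + 3k = 1465.221333… → ⌈·⌉ = 1466
j=5: r + 4k = 1874.832444… → ⌈·⌉ = 1875
j=6: r + 5k = 2284.443555… → ⌈·⌉ = 2285
j=7: r + 6k = 2694.054666… → ⌈·⌉ = 2695
j=8: r + 7k = 3103.665777… → ⌈·⌉ = 3104
j=9: r + 8k = 3513.276888… → ⌈·⌉ = 3514
j=10: r + 9k = 3922.888 → ⌈·⌉ = 3923
j=11: r + 10k = 4332.499111… → ⌈·⌉ = 4333
j=12: r + 11k = 4742.110222… → ⌈·⌉ = 4743
j=13: r + 12k = 5151.721333… → ⌈·⌉ = 5152
j=14: r + 13k = 5561.332444… → ⌈·⌉ = 5562
j=15: r + 14k = 5970.943555… → ⌈·⌉ = 5971
j=16: r + 15k = 6380.554666… → ⌈·⌉ = 6381
j=17: r + 16k = 6790.165777… → ⌈·⌉ = 6791
j=18: r + 17k = 7199.776888… → ⌈·⌉ = 7200

237, 646, 1056, 1466, 1875, 2285, 2695, 3104, 3514, 3923, 4333, 4743, 5152, 5562, 5971, 6381, 6791, 7200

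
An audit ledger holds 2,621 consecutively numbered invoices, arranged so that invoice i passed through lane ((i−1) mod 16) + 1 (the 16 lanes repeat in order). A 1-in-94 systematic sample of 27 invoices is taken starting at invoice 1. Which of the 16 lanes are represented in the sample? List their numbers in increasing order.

Consecutive selections differ by k = 94, so their lane numbers differ by 94 mod 16 = 14.
gcd(94, 16) = 2, so the sample visits 16/2 = 8 distinct residues mod 16.
Start 1 is lane 1; the lanes hit are 1, 3, 5, 7, 9, 11, 13, 15.

1, 3, 5, 7, 9, 11, 13, 15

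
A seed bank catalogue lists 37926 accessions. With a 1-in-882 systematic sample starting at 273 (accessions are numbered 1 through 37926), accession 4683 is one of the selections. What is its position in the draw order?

6

k = 882
position = (4683 − 273)/882 + 1 = 4410/882 + 1 = 5 + 1 = 6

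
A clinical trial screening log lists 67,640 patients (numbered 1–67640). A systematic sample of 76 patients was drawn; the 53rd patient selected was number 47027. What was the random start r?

747

k = 67640/76 = 890
r = 47027 − (53−1)×890 = 47027 − 46280 = 747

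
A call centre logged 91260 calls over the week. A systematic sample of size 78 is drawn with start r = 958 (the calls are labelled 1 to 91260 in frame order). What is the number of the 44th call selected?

k = 91260/78 = 1170
44th selection = r + (44−1)·k = 958 + 43×1170 = 958 + 50310 = 51268

51268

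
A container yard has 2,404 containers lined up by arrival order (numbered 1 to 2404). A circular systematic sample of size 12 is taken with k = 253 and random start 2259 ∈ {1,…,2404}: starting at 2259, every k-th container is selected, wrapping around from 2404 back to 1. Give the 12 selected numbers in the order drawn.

2259, 108, 361, 614, 867, 1120, 1373, 1626, 1879, 2132, 2385, 234

Selection 1: 2259
Selection 2: 2259 + 253 = 2512 → 2512 − 2404 = 108
Selection 3: 108 + 253 = 361
Selection 4: 361 + 253 = 614
Selection 5: 614 + 253 = 867
Selection 6: 867 + 253 = 1120
Selection 7: 1120 + 253 = 1373
Selection 8: 1373 + 253 = 1626
Selection 9: 1626 + 253 = 1879
Selection 10: 1879 + 253 = 2132
Selection 11: 2132 + 253 = 2385
Selection 12: 2385 + 253 = 2638 → 2638 − 2404 = 234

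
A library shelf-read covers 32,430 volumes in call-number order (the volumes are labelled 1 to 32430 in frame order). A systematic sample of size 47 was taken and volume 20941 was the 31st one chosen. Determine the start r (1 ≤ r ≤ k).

241

k = 32430/47 = 690
r = 20941 − (31−1)×690 = 20941 − 20700 = 241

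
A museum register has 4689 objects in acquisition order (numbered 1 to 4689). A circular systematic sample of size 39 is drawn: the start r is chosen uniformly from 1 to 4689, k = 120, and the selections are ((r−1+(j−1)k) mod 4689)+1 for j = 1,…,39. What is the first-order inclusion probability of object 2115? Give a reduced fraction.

For each position j, as r ranges over 1…4689 the j-th selection hits every object exactly once, so object 2115 is selected for exactly 39 of the 4689 starts.
Inclusion probability = 39/4689 = 13/1563.

13/1563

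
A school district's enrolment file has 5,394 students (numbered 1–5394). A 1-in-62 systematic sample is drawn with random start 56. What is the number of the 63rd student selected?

3900

k = 62
63rd selection = r + (63−1)·k = 56 + 62×62 = 56 + 3844 = 3900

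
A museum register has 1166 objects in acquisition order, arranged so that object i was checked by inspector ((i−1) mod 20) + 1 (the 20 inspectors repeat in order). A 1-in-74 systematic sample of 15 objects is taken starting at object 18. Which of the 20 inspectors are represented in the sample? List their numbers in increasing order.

2, 4, 6, 8, 10, 12, 14, 16, 18, 20

Consecutive selections differ by k = 74, so their inspector numbers differ by 74 mod 20 = 14.
gcd(74, 20) = 2, so the sample visits 20/2 = 10 distinct residues mod 20.
Start 18 is inspector 18; the inspectors hit are 2, 4, 6, 8, 10, 12, 14, 16, 18, 20.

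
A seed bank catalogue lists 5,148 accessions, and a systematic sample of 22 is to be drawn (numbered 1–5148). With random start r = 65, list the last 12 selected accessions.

k = N/n = 5148/22 = 234
11th selection = 65 + 10×234 = 2405
12th: 2405 + 234 = 2639
13th: 2639 + 234 = 2873
14th: 2873 + 234 = 3107
15th: 3107 + 234 = 3341
16th: 3341 + 234 = 3575
17th: 3575 + 234 = 3809
18th: 3809 + 234 = 4043
19th: 4043 + 234 = 4277
20th: 4277 + 234 = 4511
21st: 4511 + 234 = 4745
22nd: 4745 + 234 = 4979

2405, 2639, 2873, 3107, 3341, 3575, 3809, 4043, 4277, 4511, 4745, 4979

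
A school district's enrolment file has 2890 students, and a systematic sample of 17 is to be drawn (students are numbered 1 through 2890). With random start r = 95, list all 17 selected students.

95, 265, 435, 605, 775, 945, 1115, 1285, 1455, 1625, 1795, 1965, 2135, 2305, 2475, 2645, 2815

k = N/n = 2890/17 = 170
student 1: 95
student 2: 95 + 170 = 265
student 3: 265 + 170 = 435
student 4: 435 + 170 = 605
student 5: 605 + 170 = 775
student 6: 775 + 170 = 945
student 7: 945 + 170 = 1115
student 8: 1115 + 170 = 1285
student 9: 1285 + 170 = 1455
student 10: 1455 + 170 = 1625
student 11: 1625 + 170 = 1795
student 12: 1795 + 170 = 1965
student 13: 1965 + 170 = 2135
student 14: 2135 + 170 = 2305
student 15: 2305 + 170 = 2475
student 16: 2475 + 170 = 2645
student 17: 2645 + 170 = 2815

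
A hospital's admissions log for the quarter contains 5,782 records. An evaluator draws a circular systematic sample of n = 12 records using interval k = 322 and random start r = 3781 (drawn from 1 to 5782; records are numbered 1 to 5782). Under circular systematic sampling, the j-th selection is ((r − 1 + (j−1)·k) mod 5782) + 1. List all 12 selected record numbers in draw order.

Selection 1: 3781
Selection 2: 3781 + 322 = 4103
Selection 3: 4103 + 322 = 4425
Selection 4: 4425 + 322 = 4747
Selection 5: 4747 + 322 = 5069
Selection 6: 5069 + 322 = 5391
Selection 7: 5391 + 322 = 5713
Selection 8: 5713 + 322 = 6035 → 6035 − 5782 = 253
Selection 9: 253 + 322 = 575
Selection 10: 575 + 322 = 897
Selection 11: 897 + 322 = 1219
Selection 12: 1219 + 322 = 1541

3781, 4103, 4425, 4747, 5069, 5391, 5713, 253, 575, 897, 1219, 1541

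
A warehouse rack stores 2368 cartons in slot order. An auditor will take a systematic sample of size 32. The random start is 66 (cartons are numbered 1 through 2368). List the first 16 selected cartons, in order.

k = N/n = 2368/32 = 74
carton 1: 66
carton 2: 66 + 74 = 140
carton 3: 140 + 74 = 214
carton 4: 214 + 74 = 288
carton 5: 288 + 74 = 362
carton 6: 362 + 74 = 436
carton 7: 436 + 74 = 510
carton 8: 510 + 74 = 584
carton 9: 584 + 74 = 658
carton 10: 658 + 74 = 732
carton 11: 732 + 74 = 806
carton 12: 806 + 74 = 880
carton 13: 880 + 74 = 954
carton 14: 954 + 74 = 1028
carton 15: 1028 + 74 = 1102
carton 16: 1102 + 74 = 1176

66, 140, 214, 288, 362, 436, 510, 584, 658, 732, 806, 880, 954, 1028, 1102, 1176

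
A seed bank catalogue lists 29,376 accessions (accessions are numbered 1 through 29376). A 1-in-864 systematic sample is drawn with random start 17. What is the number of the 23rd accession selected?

19025

k = 864
23rd selection = r + (23−1)·k = 17 + 22×864 = 17 + 19008 = 19025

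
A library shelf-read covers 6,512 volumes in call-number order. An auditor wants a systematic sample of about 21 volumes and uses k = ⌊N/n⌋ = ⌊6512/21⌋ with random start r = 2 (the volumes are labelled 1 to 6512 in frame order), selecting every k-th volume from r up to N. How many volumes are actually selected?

k = ⌊6512/21⌋ = 310
Achieved size = ⌊(6512 − 2)/310⌋ + 1 = ⌊6510/310⌋ + 1 = 21 + 1 = 22
(last selection: 2 + 21×310 = 6512 ≤ 6512; next would be 6822 > 6512)

22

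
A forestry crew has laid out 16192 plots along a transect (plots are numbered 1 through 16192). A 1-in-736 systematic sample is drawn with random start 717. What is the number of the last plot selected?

k = 736
22nd selection = r + (22−1)·k = 717 + 21×736 = 717 + 15456 = 16173

16173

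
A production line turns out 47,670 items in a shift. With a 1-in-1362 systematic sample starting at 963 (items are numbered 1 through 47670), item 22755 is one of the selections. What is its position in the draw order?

k = 1362
position = (22755 − 963)/1362 + 1 = 21792/1362 + 1 = 16 + 1 = 17

17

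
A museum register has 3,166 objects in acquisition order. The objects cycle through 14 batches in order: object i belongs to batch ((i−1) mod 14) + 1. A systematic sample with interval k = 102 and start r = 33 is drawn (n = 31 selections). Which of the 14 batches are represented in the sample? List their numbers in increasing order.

Consecutive selections differ by k = 102, so their batch numbers differ by 102 mod 14 = 4.
gcd(102, 14) = 2, so the sample visits 14/2 = 7 distinct residues mod 14.
Start 33 is batch 5; the batches hit are 1, 3, 5, 7, 9, 11, 13.

1, 3, 5, 7, 9, 11, 13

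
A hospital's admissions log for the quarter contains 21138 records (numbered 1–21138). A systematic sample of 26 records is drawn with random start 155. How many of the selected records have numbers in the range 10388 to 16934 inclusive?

k = 21138/26 = 813
First selection ≥ 10388: 155 + ⌈(10388−155)/813⌉·813 = 155 + 13×813 = 10724
Last selection ≤ 16934: 155 + ⌊(16934−155)/813⌋·813 = 155 + 20×813 = 16415
Count = 20 − 13 + 1 = 8

8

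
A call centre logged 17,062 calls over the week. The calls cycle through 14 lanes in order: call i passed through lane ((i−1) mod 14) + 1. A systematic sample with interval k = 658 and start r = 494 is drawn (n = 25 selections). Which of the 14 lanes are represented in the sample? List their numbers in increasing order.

4

Consecutive selections differ by k = 658, so their lane numbers differ by 658 mod 14 = 0.
gcd(658, 14) = 14, so the sample visits 14/14 = 1 distinct residues mod 14.
Start 494 is lane 4; the lanes hit are 4.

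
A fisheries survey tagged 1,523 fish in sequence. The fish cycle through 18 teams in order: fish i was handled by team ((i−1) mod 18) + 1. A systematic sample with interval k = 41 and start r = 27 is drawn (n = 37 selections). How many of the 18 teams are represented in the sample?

18

Consecutive selections differ by k = 41, so their team numbers differ by 41 mod 18 = 5.
gcd(41, 18) = 1, so the sample visits 18/1 = 18 distinct residues mod 18.
Start 27 is team 9; the teams hit are 1, 2, 3, 4, 5, 6, 7, 8, 9, 10, 11, 12, 13, 14, 15, 16, 17, 18.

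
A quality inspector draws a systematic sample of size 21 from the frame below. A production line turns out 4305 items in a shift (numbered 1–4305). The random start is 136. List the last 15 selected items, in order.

1366, 1571, 1776, 1981, 2186, 2391, 2596, 2801, 3006, 3211, 3416, 3621, 3826, 4031, 4236

k = N/n = 4305/21 = 205
7th selection = 136 + 6×205 = 1366
8th: 1366 + 205 = 1571
9th: 1571 + 205 = 1776
10th: 1776 + 205 = 1981
11th: 1981 + 205 = 2186
12th: 2186 + 205 = 2391
13th: 2391 + 205 = 2596
14th: 2596 + 205 = 2801
15th: 2801 + 205 = 3006
16th: 3006 + 205 = 3211
17th: 3211 + 205 = 3416
18th: 3416 + 205 = 3621
19th: 3621 + 205 = 3826
20th: 3826 + 205 = 4031
21st: 4031 + 205 = 4236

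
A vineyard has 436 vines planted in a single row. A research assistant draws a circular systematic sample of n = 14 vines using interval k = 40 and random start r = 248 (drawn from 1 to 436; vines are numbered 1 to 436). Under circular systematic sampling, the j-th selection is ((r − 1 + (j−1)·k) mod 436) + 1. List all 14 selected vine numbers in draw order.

248, 288, 328, 368, 408, 12, 52, 92, 132, 172, 212, 252, 292, 332

Selection 1: 248
Selection 2: 248 + 40 = 288
Selection 3: 288 + 40 = 328
Selection 4: 328 + 40 = 368
Selection 5: 368 + 40 = 408
Selection 6: 408 + 40 = 448 → 448 − 436 = 12
Selection 7: 12 + 40 = 52
Selection 8: 52 + 40 = 92
Selection 9: 92 + 40 = 132
Selection 10: 132 + 40 = 172
Selection 11: 172 + 40 = 212
Selection 12: 212 + 40 = 252
Selection 13: 252 + 40 = 292
Selection 14: 292 + 40 = 332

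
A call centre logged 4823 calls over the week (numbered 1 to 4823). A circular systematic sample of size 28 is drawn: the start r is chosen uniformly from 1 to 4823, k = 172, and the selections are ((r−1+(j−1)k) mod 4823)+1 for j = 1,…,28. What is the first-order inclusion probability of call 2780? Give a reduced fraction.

For each position j, as r ranges over 1…4823 the j-th selection hits every call exactly once, so call 2780 is selected for exactly 28 of the 4823 starts.
Inclusion probability = 28/4823 = 4/689.

4/689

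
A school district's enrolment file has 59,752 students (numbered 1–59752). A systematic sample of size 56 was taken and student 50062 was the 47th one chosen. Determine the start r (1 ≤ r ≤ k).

k = 59752/56 = 1067
r = 50062 − (47−1)×1067 = 50062 − 49082 = 980

980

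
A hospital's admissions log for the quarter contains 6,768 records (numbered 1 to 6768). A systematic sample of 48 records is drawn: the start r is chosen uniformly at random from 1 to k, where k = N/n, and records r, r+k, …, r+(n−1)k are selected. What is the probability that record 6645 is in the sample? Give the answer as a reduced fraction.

1/141

k = 6768/48 = 141.
Record 6645 is selected iff r ≡ 6645 (mod 141); exactly one such r in {1,…,141}.
Inclusion probability = 1/141.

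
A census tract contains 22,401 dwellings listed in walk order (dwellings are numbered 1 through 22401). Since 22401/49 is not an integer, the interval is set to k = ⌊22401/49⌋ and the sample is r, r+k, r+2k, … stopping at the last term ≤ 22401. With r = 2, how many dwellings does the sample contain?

50

k = ⌊22401/49⌋ = 457
Achieved size = ⌊(22401 − 2)/457⌋ + 1 = ⌊22399/457⌋ + 1 = 49 + 1 = 50
(last selection: 2 + 49×457 = 22395 ≤ 22401; next would be 22852 > 22401)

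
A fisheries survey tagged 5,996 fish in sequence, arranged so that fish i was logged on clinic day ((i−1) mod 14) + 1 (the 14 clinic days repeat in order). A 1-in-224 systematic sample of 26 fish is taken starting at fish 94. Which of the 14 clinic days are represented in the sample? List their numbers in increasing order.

Consecutive selections differ by k = 224, so their clinic day numbers differ by 224 mod 14 = 0.
gcd(224, 14) = 14, so the sample visits 14/14 = 1 distinct residues mod 14.
Start 94 is clinic day 10; the clinic days hit are 10.

10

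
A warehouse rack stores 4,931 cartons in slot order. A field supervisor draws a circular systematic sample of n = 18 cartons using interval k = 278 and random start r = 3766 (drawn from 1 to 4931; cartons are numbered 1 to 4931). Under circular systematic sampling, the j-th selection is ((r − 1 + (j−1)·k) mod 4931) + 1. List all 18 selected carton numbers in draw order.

3766, 4044, 4322, 4600, 4878, 225, 503, 781, 1059, 1337, 1615, 1893, 2171, 2449, 2727, 3005, 3283, 3561

Selection 1: 3766
Selection 2: 3766 + 278 = 4044
Selection 3: 4044 + 278 = 4322
Selection 4: 4322 + 278 = 4600
Selection 5: 4600 + 278 = 4878
Selection 6: 4878 + 278 = 5156 → 5156 − 4931 = 225
Selection 7: 225 + 278 = 503
Selection 8: 503 + 278 = 781
Selection 9: 781 + 278 = 1059
Selection 10: 1059 + 278 = 1337
Selection 11: 1337 + 278 = 1615
Selection 12: 1615 + 278 = 1893
Selection 13: 1893 + 278 = 2171
Selection 14: 2171 + 278 = 2449
Selection 15: 2449 + 278 = 2727
Selection 16: 2727 + 278 = 3005
Selection 17: 3005 + 278 = 3283
Selection 18: 3283 + 278 = 3561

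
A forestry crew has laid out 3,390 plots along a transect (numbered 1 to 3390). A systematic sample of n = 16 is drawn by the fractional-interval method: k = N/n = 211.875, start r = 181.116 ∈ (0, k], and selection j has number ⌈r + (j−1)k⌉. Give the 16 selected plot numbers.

182, 393, 605, 817, 1029, 1241, 1453, 1665, 1877, 2088, 2300, 2512, 2724, 2936, 3148, 3360

j=1: r + 0k = 181.116 → ⌈·⌉ = 182
j=2: r + 1k = 392.991 → ⌈·⌉ = 393
j=3: r + 2k = 604.866 → ⌈·⌉ = 605
j=4: r + 3k = 816.741 → ⌈·⌉ = 817
j=5: r + 4k = 1028.616 → ⌈·⌉ = 1029
j=6: r + 5k = 1240.491 → ⌈·⌉ = 1241
j=7: r + 6k = 1452.366 → ⌈·⌉ = 1453
j=8: r + 7k = 1664.241 → ⌈·⌉ = 1665
j=9: r + 8k = 1876.116 → ⌈·⌉ = 1877
j=10: r + 9k = 2087.991 → ⌈·⌉ = 2088
j=11: r + 10k = 2299.866 → ⌈·⌉ = 2300
j=12: r + 11k = 2511.741 → ⌈·⌉ = 2512
j=13: r + 12k = 2723.616 → ⌈·⌉ = 2724
j=14: r + 13k = 2935.491 → ⌈·⌉ = 2936
j=15: r + 14k = 3147.366 → ⌈·⌉ = 3148
j=16: r + 15k = 3359.241 → ⌈·⌉ = 3360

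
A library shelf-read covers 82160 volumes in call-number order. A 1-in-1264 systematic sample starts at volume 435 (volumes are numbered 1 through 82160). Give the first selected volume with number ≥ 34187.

34563

k = 1264
Steps past start: ⌈(34187 − 435)/1264⌉ = ⌈33752/1264⌉ = 27
Selected volume: 435 + 27×1264 = 34563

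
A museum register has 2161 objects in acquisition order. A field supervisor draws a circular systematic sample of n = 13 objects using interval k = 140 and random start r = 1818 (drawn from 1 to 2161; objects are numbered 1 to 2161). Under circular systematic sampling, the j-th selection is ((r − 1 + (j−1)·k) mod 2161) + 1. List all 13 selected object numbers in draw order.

1818, 1958, 2098, 77, 217, 357, 497, 637, 777, 917, 1057, 1197, 1337

Selection 1: 1818
Selection 2: 1818 + 140 = 1958
Selection 3: 1958 + 140 = 2098
Selection 4: 2098 + 140 = 2238 → 2238 − 2161 = 77
Selection 5: 77 + 140 = 217
Selection 6: 217 + 140 = 357
Selection 7: 357 + 140 = 497
Selection 8: 497 + 140 = 637
Selection 9: 637 + 140 = 777
Selection 10: 777 + 140 = 917
Selection 11: 917 + 140 = 1057
Selection 12: 1057 + 140 = 1197
Selection 13: 1197 + 140 = 1337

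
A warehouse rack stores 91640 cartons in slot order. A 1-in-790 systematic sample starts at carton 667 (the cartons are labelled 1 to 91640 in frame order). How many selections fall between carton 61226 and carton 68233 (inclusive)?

k = 790
First selection ≥ 61226: 667 + ⌈(61226−667)/790⌉·790 = 667 + 77×790 = 61497
Last selection ≤ 68233: 667 + ⌊(68233−667)/790⌋·790 = 667 + 85×790 = 67817
Count = 85 − 77 + 1 = 9

9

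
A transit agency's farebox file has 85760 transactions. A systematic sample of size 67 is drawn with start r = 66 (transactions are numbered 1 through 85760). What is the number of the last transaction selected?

k = 85760/67 = 1280
67th selection = r + (67−1)·k = 66 + 66×1280 = 66 + 84480 = 84546

84546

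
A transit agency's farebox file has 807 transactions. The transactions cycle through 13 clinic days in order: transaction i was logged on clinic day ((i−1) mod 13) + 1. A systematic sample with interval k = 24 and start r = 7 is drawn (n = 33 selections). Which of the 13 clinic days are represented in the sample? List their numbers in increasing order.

Consecutive selections differ by k = 24, so their clinic day numbers differ by 24 mod 13 = 11.
gcd(24, 13) = 1, so the sample visits 13/1 = 13 distinct residues mod 13.
Start 7 is clinic day 7; the clinic days hit are 1, 2, 3, 4, 5, 6, 7, 8, 9, 10, 11, 12, 13.

1, 2, 3, 4, 5, 6, 7, 8, 9, 10, 11, 12, 13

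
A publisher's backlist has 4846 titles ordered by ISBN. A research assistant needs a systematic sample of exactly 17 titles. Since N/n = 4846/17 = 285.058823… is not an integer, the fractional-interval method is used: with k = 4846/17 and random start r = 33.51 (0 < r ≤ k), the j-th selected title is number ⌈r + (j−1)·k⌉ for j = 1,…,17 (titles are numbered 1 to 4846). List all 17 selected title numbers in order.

j=1: r + 0k = 33.51 → ⌈·⌉ = 34
j=2: r + 1k = 318.568823… → ⌈·⌉ = 319
j=3: r + 2k = 603.627647… → ⌈·⌉ = 604
j=4: r + 3k = 888.686470… → ⌈·⌉ = 889
j=5: r + 4k = 1173.745294… → ⌈·⌉ = 1174
j=6: r + 5k = 1458.804117… → ⌈·⌉ = 1459
j=7: r + 6k = 1743.862941… → ⌈·⌉ = 1744
j=8: r + 7k = 2028.921764… → ⌈·⌉ = 2029
j=9: r + 8k = 2313.980588… → ⌈·⌉ = 2314
j=10: r + 9k = 2599.039411… → ⌈·⌉ = 2600
j=11: r + 10k = 2884.098235… → ⌈·⌉ = 2885
j=12: r + 11k = 3169.157058… → ⌈·⌉ = 3170
j=13: r + 12k = 3454.215882… → ⌈·⌉ = 3455
j=14: r + 13k = 3739.274705… → ⌈·⌉ = 3740
j=15: r + 14k = 4024.333529… → ⌈·⌉ = 4025
j=16: r + 15k = 4309.392352… → ⌈·⌉ = 4310
j=17: r + 16k = 4594.451176… → ⌈·⌉ = 4595

34, 319, 604, 889, 1174, 1459, 1744, 2029, 2314, 2600, 2885, 3170, 3455, 3740, 4025, 4310, 4595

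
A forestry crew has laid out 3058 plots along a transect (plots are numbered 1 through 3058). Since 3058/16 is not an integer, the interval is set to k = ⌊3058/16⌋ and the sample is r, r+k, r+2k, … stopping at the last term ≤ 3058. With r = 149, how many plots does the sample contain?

16

k = ⌊3058/16⌋ = 191
Achieved size = ⌊(3058 − 149)/191⌋ + 1 = ⌊2909/191⌋ + 1 = 15 + 1 = 16
(last selection: 149 + 15×191 = 3014 ≤ 3058; next would be 3205 > 3058)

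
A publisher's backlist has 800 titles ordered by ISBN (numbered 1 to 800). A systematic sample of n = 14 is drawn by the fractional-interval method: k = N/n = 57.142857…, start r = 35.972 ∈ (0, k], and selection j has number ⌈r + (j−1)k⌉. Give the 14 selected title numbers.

36, 94, 151, 208, 265, 322, 379, 436, 494, 551, 608, 665, 722, 779

j=1: r + 0k = 35.972 → ⌈·⌉ = 36
j=2: r + 1k = 93.114857… → ⌈·⌉ = 94
j=3: r + 2k = 150.257714… → ⌈·⌉ = 151
j=4: r + 3k = 207.400571… → ⌈·⌉ = 208
j=5: r + 4k = 264.543428… → ⌈·⌉ = 265
j=6: r + 5k = 321.686285… → ⌈·⌉ = 322
j=7: r + 6k = 378.829142… → ⌈·⌉ = 379
j=8: r + 7k = 435.972 → ⌈·⌉ = 436
j=9: r + 8k = 493.114857… → ⌈·⌉ = 494
j=10: r + 9k = 550.257714… → ⌈·⌉ = 551
j=11: r + 10k = 607.400571… → ⌈·⌉ = 608
j=12: r + 11k = 664.543428… → ⌈·⌉ = 665
j=13: r + 12k = 721.686285… → ⌈·⌉ = 722
j=14: r + 13k = 778.829142… → ⌈·⌉ = 779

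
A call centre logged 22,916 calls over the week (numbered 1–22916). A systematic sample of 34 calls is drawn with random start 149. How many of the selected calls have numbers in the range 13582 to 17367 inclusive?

k = 22916/34 = 674
First selection ≥ 13582: 149 + ⌈(13582−149)/674⌉·674 = 149 + 20×674 = 13629
Last selection ≤ 17367: 149 + ⌊(17367−149)/674⌋·674 = 149 + 25×674 = 16999
Count = 25 − 20 + 1 = 6

6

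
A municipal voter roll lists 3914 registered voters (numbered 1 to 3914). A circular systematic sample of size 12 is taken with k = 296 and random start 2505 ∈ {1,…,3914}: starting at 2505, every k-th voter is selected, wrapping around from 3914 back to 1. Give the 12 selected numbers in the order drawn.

Selection 1: 2505
Selection 2: 2505 + 296 = 2801
Selection 3: 2801 + 296 = 3097
Selection 4: 3097 + 296 = 3393
Selection 5: 3393 + 296 = 3689
Selection 6: 3689 + 296 = 3985 → 3985 − 3914 = 71
Selection 7: 71 + 296 = 367
Selection 8: 367 + 296 = 663
Selection 9: 663 + 296 = 959
Selection 10: 959 + 296 = 1255
Selection 11: 1255 + 296 = 1551
Selection 12: 1551 + 296 = 1847

2505, 2801, 3097, 3393, 3689, 71, 367, 663, 959, 1255, 1551, 1847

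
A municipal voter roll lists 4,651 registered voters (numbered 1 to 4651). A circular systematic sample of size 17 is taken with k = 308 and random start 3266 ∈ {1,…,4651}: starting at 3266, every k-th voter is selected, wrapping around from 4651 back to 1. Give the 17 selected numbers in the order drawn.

3266, 3574, 3882, 4190, 4498, 155, 463, 771, 1079, 1387, 1695, 2003, 2311, 2619, 2927, 3235, 3543

Selection 1: 3266
Selection 2: 3266 + 308 = 3574
Selection 3: 3574 + 308 = 3882
Selection 4: 3882 + 308 = 4190
Selection 5: 4190 + 308 = 4498
Selection 6: 4498 + 308 = 4806 → 4806 − 4651 = 155
Selection 7: 155 + 308 = 463
Selection 8: 463 + 308 = 771
Selection 9: 771 + 308 = 1079
Selection 10: 1079 + 308 = 1387
Selection 11: 1387 + 308 = 1695
Selection 12: 1695 + 308 = 2003
Selection 13: 2003 + 308 = 2311
Selection 14: 2311 + 308 = 2619
Selection 15: 2619 + 308 = 2927
Selection 16: 2927 + 308 = 3235
Selection 17: 3235 + 308 = 3543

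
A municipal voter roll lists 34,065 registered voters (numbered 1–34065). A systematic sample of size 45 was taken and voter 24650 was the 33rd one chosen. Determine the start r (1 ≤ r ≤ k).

k = 34065/45 = 757
r = 24650 − (33−1)×757 = 24650 − 24224 = 426

426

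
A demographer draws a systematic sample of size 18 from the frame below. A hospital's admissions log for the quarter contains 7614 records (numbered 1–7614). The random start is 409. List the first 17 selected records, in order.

409, 832, 1255, 1678, 2101, 2524, 2947, 3370, 3793, 4216, 4639, 5062, 5485, 5908, 6331, 6754, 7177

k = N/n = 7614/18 = 423
record 1: 409
record 2: 409 + 423 = 832
record 3: 832 + 423 = 1255
record 4: 1255 + 423 = 1678
record 5: 1678 + 423 = 2101
record 6: 2101 + 423 = 2524
record 7: 2524 + 423 = 2947
record 8: 2947 + 423 = 3370
record 9: 3370 + 423 = 3793
record 10: 3793 + 423 = 4216
record 11: 4216 + 423 = 4639
record 12: 4639 + 423 = 5062
record 13: 5062 + 423 = 5485
record 14: 5485 + 423 = 5908
record 15: 5908 + 423 = 6331
record 16: 6331 + 423 = 6754
record 17: 6754 + 423 = 7177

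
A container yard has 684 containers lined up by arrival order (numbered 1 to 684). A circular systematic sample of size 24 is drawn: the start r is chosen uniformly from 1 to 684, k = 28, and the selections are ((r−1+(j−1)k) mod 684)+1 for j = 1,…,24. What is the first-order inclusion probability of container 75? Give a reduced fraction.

2/57

For each position j, as r ranges over 1…684 the j-th selection hits every container exactly once, so container 75 is selected for exactly 24 of the 684 starts.
Inclusion probability = 24/684 = 2/57.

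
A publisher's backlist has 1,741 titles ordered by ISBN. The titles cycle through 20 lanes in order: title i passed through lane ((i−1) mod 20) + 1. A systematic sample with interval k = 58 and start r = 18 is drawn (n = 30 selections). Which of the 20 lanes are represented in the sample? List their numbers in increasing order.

Consecutive selections differ by k = 58, so their lane numbers differ by 58 mod 20 = 18.
gcd(58, 20) = 2, so the sample visits 20/2 = 10 distinct residues mod 20.
Start 18 is lane 18; the lanes hit are 2, 4, 6, 8, 10, 12, 14, 16, 18, 20.

2, 4, 6, 8, 10, 12, 14, 16, 18, 20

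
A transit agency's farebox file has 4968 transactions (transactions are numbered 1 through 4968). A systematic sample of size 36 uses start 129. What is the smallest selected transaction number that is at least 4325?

k = 4968/36 = 138
Steps past start: ⌈(4325 − 129)/138⌉ = ⌈4196/138⌉ = 31
Selected transaction: 129 + 31×138 = 4407

4407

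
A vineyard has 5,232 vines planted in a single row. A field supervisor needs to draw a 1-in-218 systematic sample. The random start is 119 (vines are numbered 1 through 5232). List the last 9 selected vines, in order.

3389, 3607, 3825, 4043, 4261, 4479, 4697, 4915, 5133

16th selection = 119 + 15×218 = 3389
17th: 3389 + 218 = 3607
18th: 3607 + 218 = 3825
19th: 3825 + 218 = 4043
20th: 4043 + 218 = 4261
21st: 4261 + 218 = 4479
22nd: 4479 + 218 = 4697
23rd: 4697 + 218 = 4915
24th: 4915 + 218 = 5133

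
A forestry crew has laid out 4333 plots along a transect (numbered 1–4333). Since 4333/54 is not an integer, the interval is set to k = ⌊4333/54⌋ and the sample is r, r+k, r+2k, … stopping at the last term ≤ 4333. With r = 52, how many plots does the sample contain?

54

k = ⌊4333/54⌋ = 80
Achieved size = ⌊(4333 − 52)/80⌋ + 1 = ⌊4281/80⌋ + 1 = 53 + 1 = 54
(last selection: 52 + 53×80 = 4292 ≤ 4333; next would be 4372 > 4333)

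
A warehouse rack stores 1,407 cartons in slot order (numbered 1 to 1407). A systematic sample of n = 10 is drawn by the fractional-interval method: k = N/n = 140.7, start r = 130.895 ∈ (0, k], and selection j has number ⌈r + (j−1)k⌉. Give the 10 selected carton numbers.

j=1: r + 0k = 130.895 → ⌈·⌉ = 131
j=2: r + 1k = 271.595 → ⌈·⌉ = 272
j=3: r + 2k = 412.295 → ⌈·⌉ = 413
j=4: r + 3k = 552.995 → ⌈·⌉ = 553
j=5: r + 4k = 693.695 → ⌈·⌉ = 694
j=6: r + 5k = 834.395 → ⌈·⌉ = 835
j=7: r + 6k = 975.095 → ⌈·⌉ = 976
j=8: r + 7k = 1115.795 → ⌈·⌉ = 1116
j=9: r + 8k = 1256.495 → ⌈·⌉ = 1257
j=10: r + 9k = 1397.195 → ⌈·⌉ = 1398

131, 272, 413, 553, 694, 835, 976, 1116, 1257, 1398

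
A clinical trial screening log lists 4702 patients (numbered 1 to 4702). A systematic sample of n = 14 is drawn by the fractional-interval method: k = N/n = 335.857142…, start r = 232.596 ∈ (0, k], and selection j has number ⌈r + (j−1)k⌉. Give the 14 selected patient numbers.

j=1: r + 0k = 232.596 → ⌈·⌉ = 233
j=2: r + 1k = 568.453142… → ⌈·⌉ = 569
j=3: r + 2k = 904.310285… → ⌈·⌉ = 905
j=4: r + 3k = 1240.167428… → ⌈·⌉ = 1241
j=5: r + 4k = 1576.024571… → ⌈·⌉ = 1577
j=6: r + 5k = 1911.881714… → ⌈·⌉ = 1912
j=7: r + 6k = 2247.738857… → ⌈·⌉ = 2248
j=8: r + 7k = 2583.596 → ⌈·⌉ = 2584
j=9: r + 8k = 2919.453142… → ⌈·⌉ = 2920
j=10: r + 9k = 3255.310285… → ⌈·⌉ = 3256
j=11: r + 10k = 3591.167428… → ⌈·⌉ = 3592
j=12: r + 11k = 3927.024571… → ⌈·⌉ = 3928
j=13: r + 12k = 4262.881714… → ⌈·⌉ = 4263
j=14: r + 13k = 4598.738857… → ⌈·⌉ = 4599

233, 569, 905, 1241, 1577, 1912, 2248, 2584, 2920, 3256, 3592, 3928, 4263, 4599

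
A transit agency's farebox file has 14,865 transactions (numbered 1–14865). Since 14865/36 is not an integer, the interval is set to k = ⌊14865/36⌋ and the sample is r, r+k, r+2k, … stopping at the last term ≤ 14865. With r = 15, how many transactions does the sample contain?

k = ⌊14865/36⌋ = 412
Achieved size = ⌊(14865 − 15)/412⌋ + 1 = ⌊14850/412⌋ + 1 = 36 + 1 = 37
(last selection: 15 + 36×412 = 14847 ≤ 14865; next would be 15259 > 14865)

37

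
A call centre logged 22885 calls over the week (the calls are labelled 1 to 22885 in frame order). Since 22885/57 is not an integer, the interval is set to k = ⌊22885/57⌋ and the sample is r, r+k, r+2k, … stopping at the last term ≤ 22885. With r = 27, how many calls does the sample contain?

k = ⌊22885/57⌋ = 401
Achieved size = ⌊(22885 − 27)/401⌋ + 1 = ⌊22858/401⌋ + 1 = 57 + 1 = 58
(last selection: 27 + 57×401 = 22884 ≤ 22885; next would be 23285 > 22885)

58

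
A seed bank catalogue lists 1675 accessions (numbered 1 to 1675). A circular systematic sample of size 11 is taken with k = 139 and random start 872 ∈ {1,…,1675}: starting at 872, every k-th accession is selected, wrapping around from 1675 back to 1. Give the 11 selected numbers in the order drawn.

872, 1011, 1150, 1289, 1428, 1567, 31, 170, 309, 448, 587

Selection 1: 872
Selection 2: 872 + 139 = 1011
Selection 3: 1011 + 139 = 1150
Selection 4: 1150 + 139 = 1289
Selection 5: 1289 + 139 = 1428
Selection 6: 1428 + 139 = 1567
Selection 7: 1567 + 139 = 1706 → 1706 − 1675 = 31
Selection 8: 31 + 139 = 170
Selection 9: 170 + 139 = 309
Selection 10: 309 + 139 = 448
Selection 11: 448 + 139 = 587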